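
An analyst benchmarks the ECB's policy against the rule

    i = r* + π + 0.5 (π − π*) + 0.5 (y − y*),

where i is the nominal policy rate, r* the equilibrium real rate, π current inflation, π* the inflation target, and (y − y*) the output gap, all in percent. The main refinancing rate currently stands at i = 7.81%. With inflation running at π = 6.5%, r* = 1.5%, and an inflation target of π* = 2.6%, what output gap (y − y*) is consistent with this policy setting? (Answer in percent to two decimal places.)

0.5 (y − y*) = 7.81 − 1.5 − 6.5 − 0.5 × (6.5 − 2.6) = -2.14
(y − y*) = -2.14 / 0.5 = -4.28

-4.28%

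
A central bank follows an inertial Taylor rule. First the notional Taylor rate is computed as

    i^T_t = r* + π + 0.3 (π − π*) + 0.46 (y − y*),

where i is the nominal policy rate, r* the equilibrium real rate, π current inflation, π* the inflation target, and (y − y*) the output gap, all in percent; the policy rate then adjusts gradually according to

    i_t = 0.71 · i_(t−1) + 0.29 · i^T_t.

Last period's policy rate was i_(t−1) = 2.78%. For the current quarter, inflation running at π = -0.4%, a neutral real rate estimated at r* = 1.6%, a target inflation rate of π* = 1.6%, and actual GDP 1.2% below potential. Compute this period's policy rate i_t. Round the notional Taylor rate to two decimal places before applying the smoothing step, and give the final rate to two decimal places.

1.99%

Output 1.2% below potential → (y − y*) = -1.2.
i^T_t = 1.6 + (-0.4) + 0.3 × (-0.4 − 1.6) + 0.46 × (-1.2)
   = 1.6 − 0.4 − 0.6 − 0.552 = 0.05
i_t = 0.71 × 2.78 + 0.29 × 0.05 = 1.9738 + 0.0145 = 1.99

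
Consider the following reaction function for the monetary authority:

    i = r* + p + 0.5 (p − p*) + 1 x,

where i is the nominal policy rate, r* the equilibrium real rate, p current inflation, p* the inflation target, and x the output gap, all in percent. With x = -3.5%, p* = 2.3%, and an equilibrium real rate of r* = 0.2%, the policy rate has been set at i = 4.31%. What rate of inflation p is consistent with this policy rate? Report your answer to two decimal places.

Collecting p: i = r* + (1 + 0.5) p − 0.5 p* + 1 x
1.5 p = 4.31 − 0.2 + 0.5 × 2.3 − 1 × (-3.5) = 8.76
p = 8.76 / 1.5 = 5.84

5.84%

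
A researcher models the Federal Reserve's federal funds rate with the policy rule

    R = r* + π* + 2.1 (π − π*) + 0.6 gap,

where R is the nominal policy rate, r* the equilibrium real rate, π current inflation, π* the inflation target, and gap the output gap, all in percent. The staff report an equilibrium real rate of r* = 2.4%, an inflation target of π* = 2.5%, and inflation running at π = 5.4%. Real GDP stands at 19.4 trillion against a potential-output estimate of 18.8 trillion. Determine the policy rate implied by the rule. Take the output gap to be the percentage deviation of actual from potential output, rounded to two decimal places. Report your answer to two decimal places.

12.90%

Output gap = 100 × (19.4 − 18.8) / 18.8 = 3.19%.
R = 2.40 + 2.50 + 2.1 × (5.40 − 2.50) + 0.6 × 3.19
   = 2.40 + 2.5 + 6.09 + 1.914 = 12.90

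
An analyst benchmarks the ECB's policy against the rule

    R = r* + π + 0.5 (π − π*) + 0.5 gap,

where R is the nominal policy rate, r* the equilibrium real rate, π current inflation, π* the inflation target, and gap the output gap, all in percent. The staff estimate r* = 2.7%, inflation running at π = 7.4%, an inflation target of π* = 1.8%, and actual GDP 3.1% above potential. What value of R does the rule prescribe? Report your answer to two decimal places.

Output 3.1% above potential → gap = 3.1.
R = 2.7 + 7.4 + 0.5 × (7.4 − 1.8) + 0.5 × 3.1
   = 2.7 + 7.4 + 2.8 + 1.55 = 14.45

14.45%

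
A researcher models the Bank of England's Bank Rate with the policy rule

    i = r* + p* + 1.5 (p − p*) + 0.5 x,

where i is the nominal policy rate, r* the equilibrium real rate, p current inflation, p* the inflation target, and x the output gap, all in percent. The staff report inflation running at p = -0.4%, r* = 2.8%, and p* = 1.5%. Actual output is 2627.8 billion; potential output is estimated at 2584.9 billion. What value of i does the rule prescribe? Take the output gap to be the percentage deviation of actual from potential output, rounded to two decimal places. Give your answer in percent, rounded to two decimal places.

Output gap = 100 × (2627.8 − 2584.9) / 2584.9 = 1.66%.
i = 2.80 + 1.50 + 1.5 × (-0.40 − 1.50) + 0.5 × 1.66
   = 2.80 + 1.5 − 2.85 + 0.83 = 2.28

2.28%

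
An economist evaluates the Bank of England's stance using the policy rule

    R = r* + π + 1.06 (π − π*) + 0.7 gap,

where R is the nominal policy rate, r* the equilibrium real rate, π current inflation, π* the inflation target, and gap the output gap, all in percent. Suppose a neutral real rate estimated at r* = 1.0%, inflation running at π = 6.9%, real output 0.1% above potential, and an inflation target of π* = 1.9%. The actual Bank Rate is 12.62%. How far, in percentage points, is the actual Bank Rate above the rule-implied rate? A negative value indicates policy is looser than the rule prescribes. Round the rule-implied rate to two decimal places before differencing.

Output 0.1% above potential → gap = 0.1.
R = 1.0 + 6.9 + 1.06 × (6.9 − 1.9) + 0.7 × 0.1
   = 1.0 + 6.9 + 5.3 + 0.07 = 13.27
Deviation = 12.62 − 13.27 = -0.65 pp.

-0.65 pp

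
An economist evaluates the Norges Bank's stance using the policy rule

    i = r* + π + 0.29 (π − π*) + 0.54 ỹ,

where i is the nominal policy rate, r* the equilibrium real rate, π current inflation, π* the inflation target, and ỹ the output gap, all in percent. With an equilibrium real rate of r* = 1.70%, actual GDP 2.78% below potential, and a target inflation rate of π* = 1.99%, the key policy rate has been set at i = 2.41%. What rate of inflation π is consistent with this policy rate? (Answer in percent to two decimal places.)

2.16%

Output 2.78% below potential → ỹ = -2.78.
Collecting π: i = r* + (1 + 0.29) π − 0.29 π* + 0.54 ỹ
1.29 π = 2.41 − 1.70 + 0.29 × 1.99 − 0.54 × (-2.78) = 2.7883
π = 2.7883 / 1.29 = 2.16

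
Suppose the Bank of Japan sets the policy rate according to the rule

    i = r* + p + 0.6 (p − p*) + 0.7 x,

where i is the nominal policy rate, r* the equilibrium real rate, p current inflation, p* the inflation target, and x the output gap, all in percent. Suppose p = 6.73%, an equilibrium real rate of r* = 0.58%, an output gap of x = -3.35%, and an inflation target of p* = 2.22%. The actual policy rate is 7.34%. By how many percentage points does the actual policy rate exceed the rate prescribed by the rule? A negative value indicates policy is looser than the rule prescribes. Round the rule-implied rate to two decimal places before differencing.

i = 0.58 + 6.73 + 0.6 × (6.73 − 2.22) + 0.7 × (-3.35)
   = 0.58 + 6.73 + 2.706 − 2.345 = 7.67
Deviation = 7.34 − 7.67 = -0.33 pp.

-0.33 pp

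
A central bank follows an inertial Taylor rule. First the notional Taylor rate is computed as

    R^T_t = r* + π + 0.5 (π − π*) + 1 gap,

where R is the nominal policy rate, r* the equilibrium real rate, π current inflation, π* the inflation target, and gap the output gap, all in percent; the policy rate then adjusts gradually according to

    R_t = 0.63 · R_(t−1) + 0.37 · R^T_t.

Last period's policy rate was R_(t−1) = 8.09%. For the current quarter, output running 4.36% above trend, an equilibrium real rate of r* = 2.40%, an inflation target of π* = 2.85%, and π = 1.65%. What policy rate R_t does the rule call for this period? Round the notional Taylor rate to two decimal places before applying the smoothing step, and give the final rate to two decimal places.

Output 4.36% above potential → gap = 4.36.
R^T_t = 2.40 + 1.65 + 0.5 × (1.65 − 2.85) + 1 × 4.36
   = 2.40 + 1.65 − 0.6 + 4.36 = 7.81
R_t = 0.63 × 8.09 + 0.37 × 7.81 = 5.0967 + 2.8897 = 7.99

7.99%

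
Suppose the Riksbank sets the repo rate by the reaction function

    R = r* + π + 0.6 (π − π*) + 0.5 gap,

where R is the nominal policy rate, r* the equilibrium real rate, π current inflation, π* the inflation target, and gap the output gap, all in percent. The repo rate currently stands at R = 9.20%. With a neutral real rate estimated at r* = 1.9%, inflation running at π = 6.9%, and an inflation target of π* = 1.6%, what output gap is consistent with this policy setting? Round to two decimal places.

-5.56%

0.5 gap = 9.20 − 1.9 − 6.9 − 0.6 × (6.9 − 1.6) = -2.78
gap = -2.78 / 0.5 = -5.56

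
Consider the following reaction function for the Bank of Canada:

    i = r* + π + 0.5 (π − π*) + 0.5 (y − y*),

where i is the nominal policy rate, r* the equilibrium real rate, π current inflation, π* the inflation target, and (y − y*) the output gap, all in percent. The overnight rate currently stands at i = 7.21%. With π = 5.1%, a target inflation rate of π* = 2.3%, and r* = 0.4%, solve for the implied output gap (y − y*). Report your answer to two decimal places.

0.62%

0.5 (y − y*) = 7.21 − 0.4 − 5.1 − 0.5 × (5.1 − 2.3) = 0.31
(y − y*) = 0.31 / 0.5 = 0.62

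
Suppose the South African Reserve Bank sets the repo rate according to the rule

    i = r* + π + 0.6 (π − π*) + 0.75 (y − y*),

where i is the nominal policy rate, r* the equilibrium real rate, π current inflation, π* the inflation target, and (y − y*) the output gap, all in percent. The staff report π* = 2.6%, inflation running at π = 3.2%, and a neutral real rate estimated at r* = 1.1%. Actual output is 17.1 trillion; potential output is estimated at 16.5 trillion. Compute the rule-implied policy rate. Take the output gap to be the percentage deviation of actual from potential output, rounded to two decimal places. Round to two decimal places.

7.39%

Output gap = 100 × (17.1 − 16.5) / 16.5 = 3.64%.
i = 1.10 + 3.20 + 0.6 × (3.20 − 2.60) + 0.75 × 3.64
   = 1.10 + 3.2 + 0.36 + 2.73 = 7.39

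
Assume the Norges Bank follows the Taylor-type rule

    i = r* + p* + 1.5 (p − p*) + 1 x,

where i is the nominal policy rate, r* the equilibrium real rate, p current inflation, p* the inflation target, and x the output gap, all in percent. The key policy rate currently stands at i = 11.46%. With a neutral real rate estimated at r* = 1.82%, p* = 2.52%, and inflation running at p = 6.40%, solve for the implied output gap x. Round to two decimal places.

1.30%

1 x = 11.46 − 1.82 − 2.52 − 1.5 × (6.40 − 2.52) = 1.3
x = 1.3 / 1 = 1.30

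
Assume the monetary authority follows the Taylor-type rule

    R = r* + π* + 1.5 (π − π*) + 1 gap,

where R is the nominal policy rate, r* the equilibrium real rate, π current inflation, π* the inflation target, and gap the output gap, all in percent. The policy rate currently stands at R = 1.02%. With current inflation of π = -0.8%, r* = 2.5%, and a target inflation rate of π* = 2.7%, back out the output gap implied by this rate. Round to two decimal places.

1 gap = 1.02 − 2.5 − 2.7 − 1.5 × ((-0.8) − 2.7) = 1.07
gap = 1.07 / 1 = 1.07

1.07%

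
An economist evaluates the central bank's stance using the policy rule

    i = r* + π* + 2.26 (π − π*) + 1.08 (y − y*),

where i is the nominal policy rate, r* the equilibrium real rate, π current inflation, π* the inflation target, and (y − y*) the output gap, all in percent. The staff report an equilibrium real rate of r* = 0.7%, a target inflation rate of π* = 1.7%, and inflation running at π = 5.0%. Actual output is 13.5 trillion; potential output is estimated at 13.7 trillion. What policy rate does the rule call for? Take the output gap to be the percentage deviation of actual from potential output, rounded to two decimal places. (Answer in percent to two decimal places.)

Output gap = 100 × (13.5 − 13.7) / 13.7 = -1.46%.
i = 0.70 + 1.70 + 2.26 × (5.00 − 1.70) + 1.08 × (-1.46)
   = 0.70 + 1.7 + 7.458 − 1.5768 = 8.28

8.28%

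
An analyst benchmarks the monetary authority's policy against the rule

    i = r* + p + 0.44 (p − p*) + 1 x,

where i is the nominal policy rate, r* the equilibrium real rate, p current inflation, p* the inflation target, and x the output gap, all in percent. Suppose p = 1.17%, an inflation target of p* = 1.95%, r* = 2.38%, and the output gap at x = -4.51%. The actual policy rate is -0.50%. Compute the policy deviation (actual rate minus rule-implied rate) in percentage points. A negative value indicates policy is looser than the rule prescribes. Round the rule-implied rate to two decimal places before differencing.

i = 2.38 + 1.17 + 0.44 × (1.17 − 1.95) + 1 × (-4.51)
   = 2.38 + 1.17 − 0.3432 − 4.51 = -1.30
Deviation = -0.50 − (-1.30) = 0.80 pp.

0.80 pp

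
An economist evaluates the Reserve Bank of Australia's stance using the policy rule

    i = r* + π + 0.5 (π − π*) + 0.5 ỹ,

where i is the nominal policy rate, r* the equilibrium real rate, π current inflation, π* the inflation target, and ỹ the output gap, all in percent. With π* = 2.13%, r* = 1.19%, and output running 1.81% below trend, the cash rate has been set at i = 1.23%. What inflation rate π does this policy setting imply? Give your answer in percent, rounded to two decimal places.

Output 1.81% below potential → ỹ = -1.81.
Collecting π: i = r* + (1 + 0.5) π − 0.5 π* + 0.5 ỹ
1.5 π = 1.23 − 1.19 + 0.5 × 2.13 − 0.5 × (-1.81) = 2.01
π = 2.01 / 1.5 = 1.34

1.34%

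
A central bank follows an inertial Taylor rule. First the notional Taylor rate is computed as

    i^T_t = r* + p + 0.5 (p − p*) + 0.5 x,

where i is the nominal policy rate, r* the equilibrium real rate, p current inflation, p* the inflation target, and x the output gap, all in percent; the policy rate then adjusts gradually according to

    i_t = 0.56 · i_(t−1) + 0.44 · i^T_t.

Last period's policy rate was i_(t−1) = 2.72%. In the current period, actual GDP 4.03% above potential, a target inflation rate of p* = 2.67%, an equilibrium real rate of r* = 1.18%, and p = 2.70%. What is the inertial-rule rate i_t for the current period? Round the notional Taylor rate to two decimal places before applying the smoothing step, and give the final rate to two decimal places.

4.12%

Output 4.03% above potential → x = 4.03.
i^T_t = 1.18 + 2.70 + 0.5 × (2.70 − 2.67) + 0.5 × 4.03
   = 1.18 + 2.7 + 0.015 + 2.015 = 5.91
i_t = 0.56 × 2.72 + 0.44 × 5.91 = 1.5232 + 2.6004 = 4.12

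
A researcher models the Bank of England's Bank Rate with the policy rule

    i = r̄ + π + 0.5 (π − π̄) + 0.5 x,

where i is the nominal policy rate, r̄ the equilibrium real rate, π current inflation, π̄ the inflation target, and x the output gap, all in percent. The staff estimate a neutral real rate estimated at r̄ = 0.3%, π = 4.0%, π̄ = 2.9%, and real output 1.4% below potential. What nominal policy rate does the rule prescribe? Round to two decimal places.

Output 1.4% below potential → x = -1.4.
i = 0.3 + 4.0 + 0.5 × (4.0 − 2.9) + 0.5 × (-1.4)
   = 0.3 + 4 + 0.55 − 0.7 = 4.15

4.15%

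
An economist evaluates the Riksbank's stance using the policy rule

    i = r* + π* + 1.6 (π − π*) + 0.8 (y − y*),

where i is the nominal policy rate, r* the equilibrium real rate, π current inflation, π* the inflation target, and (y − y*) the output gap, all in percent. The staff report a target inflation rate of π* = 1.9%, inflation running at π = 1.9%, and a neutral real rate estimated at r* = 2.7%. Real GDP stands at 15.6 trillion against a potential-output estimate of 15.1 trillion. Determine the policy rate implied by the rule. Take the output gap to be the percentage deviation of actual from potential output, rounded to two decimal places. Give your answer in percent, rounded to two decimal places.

Output gap = 100 × (15.6 − 15.1) / 15.1 = 3.31%.
i = 2.70 + 1.90 + 1.6 × (1.90 − 1.90) + 0.8 × 3.31
   = 2.70 + 1.9 + 0 + 2.648 = 7.25

7.25%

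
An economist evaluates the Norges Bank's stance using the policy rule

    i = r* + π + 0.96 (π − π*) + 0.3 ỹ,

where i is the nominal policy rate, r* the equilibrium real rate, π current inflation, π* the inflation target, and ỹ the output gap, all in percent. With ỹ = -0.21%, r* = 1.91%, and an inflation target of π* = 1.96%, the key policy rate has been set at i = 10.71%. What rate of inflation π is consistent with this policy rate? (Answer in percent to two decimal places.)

Collecting π: i = r* + (1 + 0.96) π − 0.96 π* + 0.3 ỹ
1.96 π = 10.71 − 1.91 + 0.96 × 1.96 − 0.3 × (-0.21) = 10.7446
π = 10.7446 / 1.96 = 5.48

5.48%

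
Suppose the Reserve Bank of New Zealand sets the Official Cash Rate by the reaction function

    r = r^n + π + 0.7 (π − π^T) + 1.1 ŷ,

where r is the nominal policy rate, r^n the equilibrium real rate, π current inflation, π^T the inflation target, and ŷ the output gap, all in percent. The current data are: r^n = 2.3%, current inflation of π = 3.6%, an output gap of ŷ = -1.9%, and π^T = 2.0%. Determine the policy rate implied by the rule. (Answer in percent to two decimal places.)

4.93%

r = 2.3 + 3.6 + 0.7 × (3.6 − 2.0) + 1.1 × (-1.9)
   = 2.3 + 3.6 + 1.12 − 2.09 = 4.93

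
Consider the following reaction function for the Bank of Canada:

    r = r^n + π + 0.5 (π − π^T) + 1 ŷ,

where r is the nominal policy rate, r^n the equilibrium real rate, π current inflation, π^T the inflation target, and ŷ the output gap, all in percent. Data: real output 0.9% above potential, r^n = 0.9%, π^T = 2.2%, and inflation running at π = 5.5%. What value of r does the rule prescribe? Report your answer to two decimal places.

Output 0.9% above potential → ŷ = 0.9.
r = 0.9 + 5.5 + 0.5 × (5.5 − 2.2) + 1 × 0.9
   = 0.9 + 5.5 + 1.65 + 0.9 = 8.95

8.95%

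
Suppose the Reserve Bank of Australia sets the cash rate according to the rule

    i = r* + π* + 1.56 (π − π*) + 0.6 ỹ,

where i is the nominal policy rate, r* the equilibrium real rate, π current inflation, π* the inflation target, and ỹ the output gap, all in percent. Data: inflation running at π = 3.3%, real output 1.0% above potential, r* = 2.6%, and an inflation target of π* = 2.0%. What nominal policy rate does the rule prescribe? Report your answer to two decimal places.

7.23%

Output 1.0% above potential → ỹ = 1.0.
i = 2.6 + 2.0 + 1.56 × (3.3 − 2.0) + 0.6 × 1.0
   = 2.6 + 2 + 2.028 + 0.6 = 7.23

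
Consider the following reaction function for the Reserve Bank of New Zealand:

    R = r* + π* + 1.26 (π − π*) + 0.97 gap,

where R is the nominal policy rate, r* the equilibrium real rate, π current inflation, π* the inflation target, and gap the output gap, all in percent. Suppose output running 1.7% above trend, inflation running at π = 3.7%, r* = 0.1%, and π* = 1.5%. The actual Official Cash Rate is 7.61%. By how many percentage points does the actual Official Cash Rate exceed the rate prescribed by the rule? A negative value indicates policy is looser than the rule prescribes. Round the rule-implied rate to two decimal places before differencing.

Output 1.7% above potential → gap = 1.7.
R = 0.1 + 1.5 + 1.26 × (3.7 − 1.5) + 0.97 × 1.7
   = 0.1 + 1.5 + 2.772 + 1.649 = 6.02
Deviation = 7.61 − 6.02 = 1.59 pp.

1.59 pp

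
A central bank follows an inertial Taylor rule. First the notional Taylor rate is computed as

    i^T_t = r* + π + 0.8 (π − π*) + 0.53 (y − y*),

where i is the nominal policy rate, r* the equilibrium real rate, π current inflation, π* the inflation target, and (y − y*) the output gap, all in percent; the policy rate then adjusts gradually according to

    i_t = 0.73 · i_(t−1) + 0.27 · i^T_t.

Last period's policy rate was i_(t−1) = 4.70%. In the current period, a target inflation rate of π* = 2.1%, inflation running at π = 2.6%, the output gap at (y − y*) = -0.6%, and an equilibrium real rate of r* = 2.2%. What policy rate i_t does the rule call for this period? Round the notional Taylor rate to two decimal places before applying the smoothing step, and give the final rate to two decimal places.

4.75%

i^T_t = 2.2 + 2.6 + 0.8 × (2.6 − 2.1) + 0.53 × (-0.6)
   = 2.2 + 2.6 + 0.4 − 0.318 = 4.88
i_t = 0.73 × 4.70 + 0.27 × 4.88 = 3.431 + 1.3176 = 4.75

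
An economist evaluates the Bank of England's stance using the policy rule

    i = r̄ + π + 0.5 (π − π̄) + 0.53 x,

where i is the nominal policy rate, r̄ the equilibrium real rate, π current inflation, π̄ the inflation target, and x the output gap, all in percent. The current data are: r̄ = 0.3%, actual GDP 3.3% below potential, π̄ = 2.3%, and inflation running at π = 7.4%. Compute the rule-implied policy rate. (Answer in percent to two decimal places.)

Output 3.3% below potential → x = -3.3.
i = 0.3 + 7.4 + 0.5 × (7.4 − 2.3) + 0.53 × (-3.3)
   = 0.3 + 7.4 + 2.55 − 1.749 = 8.50

8.50%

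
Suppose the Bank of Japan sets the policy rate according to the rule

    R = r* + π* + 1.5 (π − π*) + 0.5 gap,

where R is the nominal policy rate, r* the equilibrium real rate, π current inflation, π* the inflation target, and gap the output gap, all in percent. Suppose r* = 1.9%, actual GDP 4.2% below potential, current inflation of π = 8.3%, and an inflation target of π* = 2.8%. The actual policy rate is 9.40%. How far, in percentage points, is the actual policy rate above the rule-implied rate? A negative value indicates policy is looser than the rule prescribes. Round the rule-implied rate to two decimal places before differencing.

Output 4.2% below potential → gap = -4.2.
R = 1.9 + 2.8 + 1.5 × (8.3 − 2.8) + 0.5 × (-4.2)
   = 1.9 + 2.8 + 8.25 − 2.1 = 10.85
Deviation = 9.40 − 10.85 = -1.45 pp.

-1.45 pp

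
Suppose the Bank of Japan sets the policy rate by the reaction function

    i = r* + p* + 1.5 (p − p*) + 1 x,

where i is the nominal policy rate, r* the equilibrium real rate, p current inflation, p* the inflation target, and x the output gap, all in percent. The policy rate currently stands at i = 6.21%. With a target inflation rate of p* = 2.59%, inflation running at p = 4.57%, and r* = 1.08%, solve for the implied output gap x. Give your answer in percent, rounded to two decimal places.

1 x = 6.21 − 1.08 − 2.59 − 1.5 × (4.57 − 2.59) = -0.43
x = -0.43 / 1 = -0.43

-0.43%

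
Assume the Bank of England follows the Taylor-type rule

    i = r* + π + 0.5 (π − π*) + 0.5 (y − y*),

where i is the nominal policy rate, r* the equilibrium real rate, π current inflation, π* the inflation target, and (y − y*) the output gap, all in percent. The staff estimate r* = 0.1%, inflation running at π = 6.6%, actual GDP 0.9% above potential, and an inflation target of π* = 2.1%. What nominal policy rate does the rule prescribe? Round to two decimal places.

9.40%

Output 0.9% above potential → (y − y*) = 0.9.
i = 0.1 + 6.6 + 0.5 × (6.6 − 2.1) + 0.5 × 0.9
   = 0.1 + 6.6 + 2.25 + 0.45 = 9.40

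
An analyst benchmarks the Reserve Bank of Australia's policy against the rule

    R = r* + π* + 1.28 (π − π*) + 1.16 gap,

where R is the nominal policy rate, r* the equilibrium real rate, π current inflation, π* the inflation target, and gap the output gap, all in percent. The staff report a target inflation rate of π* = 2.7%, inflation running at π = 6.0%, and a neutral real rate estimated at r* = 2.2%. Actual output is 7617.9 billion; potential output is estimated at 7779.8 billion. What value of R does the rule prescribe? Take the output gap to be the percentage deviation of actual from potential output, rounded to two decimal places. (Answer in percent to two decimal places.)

6.71%

Output gap = 100 × (7617.9 − 7779.8) / 7779.8 = -2.08%.
R = 2.20 + 2.70 + 1.28 × (6.00 − 2.70) + 1.16 × (-2.08)
   = 2.20 + 2.7 + 4.224 − 2.4128 = 6.71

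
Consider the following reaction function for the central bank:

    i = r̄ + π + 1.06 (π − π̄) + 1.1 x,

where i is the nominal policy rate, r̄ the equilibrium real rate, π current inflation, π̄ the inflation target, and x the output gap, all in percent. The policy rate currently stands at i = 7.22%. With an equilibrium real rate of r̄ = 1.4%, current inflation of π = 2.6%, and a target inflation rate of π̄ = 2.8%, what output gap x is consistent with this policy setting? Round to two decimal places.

1.1 x = 7.22 − 1.4 − 2.6 − 1.06 × (2.6 − 2.8) = 3.432
x = 3.432 / 1.1 = 3.12

3.12%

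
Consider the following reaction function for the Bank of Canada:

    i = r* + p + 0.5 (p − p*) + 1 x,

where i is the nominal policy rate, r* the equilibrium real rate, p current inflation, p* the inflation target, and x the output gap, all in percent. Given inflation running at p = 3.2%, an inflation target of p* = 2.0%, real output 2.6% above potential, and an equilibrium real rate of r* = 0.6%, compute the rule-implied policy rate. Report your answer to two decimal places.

Output 2.6% above potential → x = 2.6.
i = 0.6 + 3.2 + 0.5 × (3.2 − 2.0) + 1 × 2.6
   = 0.6 + 3.2 + 0.6 + 2.6 = 7.00

7.00%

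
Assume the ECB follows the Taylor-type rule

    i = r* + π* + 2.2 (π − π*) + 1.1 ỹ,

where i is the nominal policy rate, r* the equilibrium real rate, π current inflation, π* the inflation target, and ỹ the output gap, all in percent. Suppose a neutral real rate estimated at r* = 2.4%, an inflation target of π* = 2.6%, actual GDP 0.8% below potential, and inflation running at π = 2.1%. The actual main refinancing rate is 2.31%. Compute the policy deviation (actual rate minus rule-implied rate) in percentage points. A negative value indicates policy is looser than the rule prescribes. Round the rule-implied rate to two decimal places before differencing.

-0.71 pp

Output 0.8% below potential → ỹ = -0.8.
i = 2.4 + 2.6 + 2.2 × (2.1 − 2.6) + 1.1 × (-0.8)
   = 2.4 + 2.6 − 1.1 − 0.88 = 3.02
Deviation = 2.31 − 3.02 = -0.71 pp.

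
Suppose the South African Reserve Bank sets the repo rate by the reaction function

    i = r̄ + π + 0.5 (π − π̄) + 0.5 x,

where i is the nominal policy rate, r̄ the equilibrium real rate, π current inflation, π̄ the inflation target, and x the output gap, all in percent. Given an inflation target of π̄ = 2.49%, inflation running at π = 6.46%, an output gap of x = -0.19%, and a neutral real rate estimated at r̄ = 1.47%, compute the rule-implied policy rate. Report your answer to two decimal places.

9.82%

i = 1.47 + 6.46 + 0.5 × (6.46 − 2.49) + 0.5 × (-0.19)
   = 1.47 + 6.46 + 1.985 − 0.095 = 9.82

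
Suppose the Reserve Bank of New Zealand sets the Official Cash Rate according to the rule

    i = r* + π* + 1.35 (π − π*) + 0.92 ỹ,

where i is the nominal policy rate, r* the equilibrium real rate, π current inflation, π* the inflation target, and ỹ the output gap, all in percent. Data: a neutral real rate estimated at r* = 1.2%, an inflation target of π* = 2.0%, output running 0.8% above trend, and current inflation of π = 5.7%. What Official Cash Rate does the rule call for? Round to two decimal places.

8.93%

Output 0.8% above potential → ỹ = 0.8.
i = 1.2 + 2.0 + 1.35 × (5.7 − 2.0) + 0.92 × 0.8
   = 1.2 + 2 + 4.995 + 0.736 = 8.93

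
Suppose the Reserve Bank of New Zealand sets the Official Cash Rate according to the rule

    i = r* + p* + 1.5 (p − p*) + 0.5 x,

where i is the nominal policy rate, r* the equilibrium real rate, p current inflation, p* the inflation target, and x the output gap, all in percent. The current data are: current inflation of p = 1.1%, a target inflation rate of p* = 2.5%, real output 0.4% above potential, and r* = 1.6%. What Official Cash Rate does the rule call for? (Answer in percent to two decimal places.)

2.20%

Output 0.4% above potential → x = 0.4.
i = 1.6 + 2.5 + 1.5 × (1.1 − 2.5) + 0.5 × 0.4
   = 1.6 + 2.5 − 2.1 + 0.2 = 2.20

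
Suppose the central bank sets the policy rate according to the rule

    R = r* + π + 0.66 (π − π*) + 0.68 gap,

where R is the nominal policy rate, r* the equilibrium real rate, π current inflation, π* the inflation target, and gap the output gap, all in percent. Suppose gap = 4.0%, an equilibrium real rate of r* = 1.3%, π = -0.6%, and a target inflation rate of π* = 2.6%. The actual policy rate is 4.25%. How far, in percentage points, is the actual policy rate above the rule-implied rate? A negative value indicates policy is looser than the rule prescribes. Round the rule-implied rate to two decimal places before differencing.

R = 1.3 + (-0.6) + 0.66 × (-0.6 − 2.6) + 0.68 × 4.0
   = 1.3 − 0.6 − 2.112 + 2.72 = 1.31
Deviation = 4.25 − 1.31 = 2.94 pp.

2.94 pp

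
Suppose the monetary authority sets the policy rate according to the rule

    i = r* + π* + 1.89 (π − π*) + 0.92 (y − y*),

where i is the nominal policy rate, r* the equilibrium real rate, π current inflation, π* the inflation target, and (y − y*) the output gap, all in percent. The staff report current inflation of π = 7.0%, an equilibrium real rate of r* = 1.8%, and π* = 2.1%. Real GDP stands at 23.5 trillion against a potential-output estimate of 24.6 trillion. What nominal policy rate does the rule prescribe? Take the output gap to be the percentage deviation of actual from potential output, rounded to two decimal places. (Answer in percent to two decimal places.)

Output gap = 100 × (23.5 − 24.6) / 24.6 = -4.47%.
i = 1.80 + 2.10 + 1.89 × (7.00 − 2.10) + 0.92 × (-4.47)
   = 1.80 + 2.1 + 9.261 − 4.1124 = 9.05

9.05%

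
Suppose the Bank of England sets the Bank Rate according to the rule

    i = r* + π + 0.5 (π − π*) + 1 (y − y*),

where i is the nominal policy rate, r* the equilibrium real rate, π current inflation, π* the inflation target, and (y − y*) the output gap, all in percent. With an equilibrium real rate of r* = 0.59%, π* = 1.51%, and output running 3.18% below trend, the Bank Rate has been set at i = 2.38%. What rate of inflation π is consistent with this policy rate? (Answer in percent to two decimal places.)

3.82%

Output 3.18% below potential → (y − y*) = -3.18.
Collecting π: i = r* + (1 + 0.5) π − 0.5 π* + 1 (y − y*)
1.5 π = 2.38 − 0.59 + 0.5 × 1.51 − 1 × (-3.18) = 5.725
π = 5.725 / 1.5 = 3.82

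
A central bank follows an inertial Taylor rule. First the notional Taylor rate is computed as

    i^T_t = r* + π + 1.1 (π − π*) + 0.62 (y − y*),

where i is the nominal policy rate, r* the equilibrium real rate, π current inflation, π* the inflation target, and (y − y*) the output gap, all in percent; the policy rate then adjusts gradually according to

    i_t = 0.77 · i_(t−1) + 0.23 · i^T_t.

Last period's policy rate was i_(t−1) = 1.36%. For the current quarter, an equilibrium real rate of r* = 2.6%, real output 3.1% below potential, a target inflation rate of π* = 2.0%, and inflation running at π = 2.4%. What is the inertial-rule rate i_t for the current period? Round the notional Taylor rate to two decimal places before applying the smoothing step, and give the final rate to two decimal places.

1.86%

Output 3.1% below potential → (y − y*) = -3.1.
i^T_t = 2.6 + 2.4 + 1.1 × (2.4 − 2.0) + 0.62 × (-3.1)
   = 2.6 + 2.4 + 0.44 − 1.922 = 3.52
i_t = 0.77 × 1.36 + 0.23 × 3.52 = 1.0472 + 0.8096 = 1.86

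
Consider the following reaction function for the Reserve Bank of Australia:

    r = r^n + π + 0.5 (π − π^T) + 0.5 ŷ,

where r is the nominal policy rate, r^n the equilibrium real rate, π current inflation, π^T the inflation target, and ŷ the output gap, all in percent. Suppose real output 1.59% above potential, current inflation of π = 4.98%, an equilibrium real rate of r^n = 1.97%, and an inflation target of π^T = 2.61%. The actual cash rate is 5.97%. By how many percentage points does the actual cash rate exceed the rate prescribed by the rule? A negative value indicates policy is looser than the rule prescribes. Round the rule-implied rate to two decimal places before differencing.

-2.96 pp

Output 1.59% above potential → ŷ = 1.59.
r = 1.97 + 4.98 + 0.5 × (4.98 − 2.61) + 0.5 × 1.59
   = 1.97 + 4.98 + 1.185 + 0.795 = 8.93
Deviation = 5.97 − 8.93 = -2.96 pp.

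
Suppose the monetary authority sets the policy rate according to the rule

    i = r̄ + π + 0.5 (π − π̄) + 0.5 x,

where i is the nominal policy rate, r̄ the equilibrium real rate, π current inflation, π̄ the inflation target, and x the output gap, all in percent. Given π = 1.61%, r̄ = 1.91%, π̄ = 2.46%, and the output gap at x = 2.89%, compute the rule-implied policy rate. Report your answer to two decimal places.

4.54%

i = 1.91 + 1.61 + 0.5 × (1.61 − 2.46) + 0.5 × 2.89
   = 1.91 + 1.61 − 0.425 + 1.445 = 4.54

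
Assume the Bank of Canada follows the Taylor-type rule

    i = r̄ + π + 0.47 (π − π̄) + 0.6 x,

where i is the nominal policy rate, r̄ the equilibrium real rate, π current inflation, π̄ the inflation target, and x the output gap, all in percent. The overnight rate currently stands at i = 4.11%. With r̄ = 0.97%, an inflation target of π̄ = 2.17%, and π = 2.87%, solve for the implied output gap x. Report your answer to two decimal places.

0.6 x = 4.11 − 0.97 − 2.87 − 0.47 × (2.87 − 2.17) = -0.059
x = -0.059 / 0.6 = -0.10

-0.10%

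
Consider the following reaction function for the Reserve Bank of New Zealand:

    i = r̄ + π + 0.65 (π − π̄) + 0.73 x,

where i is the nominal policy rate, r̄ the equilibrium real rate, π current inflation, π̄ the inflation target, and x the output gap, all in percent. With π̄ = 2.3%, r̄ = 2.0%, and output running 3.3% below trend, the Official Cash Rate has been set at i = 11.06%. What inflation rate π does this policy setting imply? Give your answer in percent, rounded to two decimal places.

Output 3.3% below potential → x = -3.3.
Collecting π: i = r̄ + (1 + 0.65) π − 0.65 π̄ + 0.73 x
1.65 π = 11.06 − 2.0 + 0.65 × 2.3 − 0.73 × (-3.3) = 12.964
π = 12.964 / 1.65 = 7.86

7.86%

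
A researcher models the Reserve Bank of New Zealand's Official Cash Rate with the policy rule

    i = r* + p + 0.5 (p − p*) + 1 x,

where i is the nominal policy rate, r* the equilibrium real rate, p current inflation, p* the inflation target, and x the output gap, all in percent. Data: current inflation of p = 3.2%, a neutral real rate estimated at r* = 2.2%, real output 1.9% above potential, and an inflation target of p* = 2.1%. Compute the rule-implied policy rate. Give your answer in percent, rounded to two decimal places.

Output 1.9% above potential → x = 1.9.
i = 2.2 + 3.2 + 0.5 × (3.2 − 2.1) + 1 × 1.9
   = 2.2 + 3.2 + 0.55 + 1.9 = 7.85

7.85%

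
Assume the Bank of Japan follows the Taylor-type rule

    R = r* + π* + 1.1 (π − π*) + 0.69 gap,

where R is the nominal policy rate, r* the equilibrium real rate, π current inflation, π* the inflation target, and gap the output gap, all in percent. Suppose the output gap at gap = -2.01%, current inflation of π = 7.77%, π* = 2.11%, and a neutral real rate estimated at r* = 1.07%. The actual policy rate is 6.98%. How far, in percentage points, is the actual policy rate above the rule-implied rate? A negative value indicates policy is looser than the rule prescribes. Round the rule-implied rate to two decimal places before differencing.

R = 1.07 + 2.11 + 1.1 × (7.77 − 2.11) + 0.69 × (-2.01)
   = 1.07 + 2.11 + 6.226 − 1.3869 = 8.02
Deviation = 6.98 − 8.02 = -1.04 pp.

-1.04 pp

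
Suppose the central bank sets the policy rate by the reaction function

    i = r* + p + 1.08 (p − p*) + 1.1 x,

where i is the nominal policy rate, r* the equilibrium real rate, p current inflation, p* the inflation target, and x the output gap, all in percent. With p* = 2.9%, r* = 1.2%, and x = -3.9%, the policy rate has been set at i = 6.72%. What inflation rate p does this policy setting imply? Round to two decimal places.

Collecting p: i = r* + (1 + 1.08) p − 1.08 p* + 1.1 x
2.08 p = 6.72 − 1.2 + 1.08 × 2.9 − 1.1 × (-3.9) = 12.942
p = 12.942 / 2.08 = 6.22

6.22%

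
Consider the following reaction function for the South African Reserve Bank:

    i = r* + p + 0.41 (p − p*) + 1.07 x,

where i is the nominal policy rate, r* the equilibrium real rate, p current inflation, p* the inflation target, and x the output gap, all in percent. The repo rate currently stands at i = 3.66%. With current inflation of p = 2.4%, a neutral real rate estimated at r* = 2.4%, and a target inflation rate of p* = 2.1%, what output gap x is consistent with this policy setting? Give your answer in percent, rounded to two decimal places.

1.07 x = 3.66 − 2.4 − 2.4 − 0.41 × (2.4 − 2.1) = -1.263
x = -1.263 / 1.07 = -1.18

-1.18%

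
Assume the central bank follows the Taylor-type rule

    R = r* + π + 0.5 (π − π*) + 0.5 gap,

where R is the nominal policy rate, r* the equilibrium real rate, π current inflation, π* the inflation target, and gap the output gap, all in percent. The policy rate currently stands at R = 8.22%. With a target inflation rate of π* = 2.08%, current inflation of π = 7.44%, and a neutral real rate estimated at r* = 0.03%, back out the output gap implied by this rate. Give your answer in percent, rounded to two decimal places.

0.5 gap = 8.22 − 0.03 − 7.44 − 0.5 × (7.44 − 2.08) = -1.93
gap = -1.93 / 0.5 = -3.86

-3.86%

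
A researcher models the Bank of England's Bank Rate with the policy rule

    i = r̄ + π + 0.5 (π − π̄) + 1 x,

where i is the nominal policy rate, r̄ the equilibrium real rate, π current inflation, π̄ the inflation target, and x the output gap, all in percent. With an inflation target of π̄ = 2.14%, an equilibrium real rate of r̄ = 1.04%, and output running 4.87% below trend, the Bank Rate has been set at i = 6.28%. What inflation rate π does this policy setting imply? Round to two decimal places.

7.45%

Output 4.87% below potential → x = -4.87.
Collecting π: i = r̄ + (1 + 0.5) π − 0.5 π̄ + 1 x
1.5 π = 6.28 − 1.04 + 0.5 × 2.14 − 1 × (-4.87) = 11.18
π = 11.18 / 1.5 = 7.45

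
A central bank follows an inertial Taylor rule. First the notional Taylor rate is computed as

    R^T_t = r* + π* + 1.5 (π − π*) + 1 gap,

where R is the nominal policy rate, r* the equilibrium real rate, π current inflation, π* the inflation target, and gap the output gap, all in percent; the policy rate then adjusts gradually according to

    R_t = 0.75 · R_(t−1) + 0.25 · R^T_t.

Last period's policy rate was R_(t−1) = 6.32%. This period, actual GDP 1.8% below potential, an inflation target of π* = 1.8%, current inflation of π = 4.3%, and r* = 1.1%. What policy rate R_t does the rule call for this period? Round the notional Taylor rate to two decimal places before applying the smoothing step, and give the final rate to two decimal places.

5.95%

Output 1.8% below potential → gap = -1.8.
R^T_t = 1.1 + 1.8 + 1.5 × (4.3 − 1.8) + 1 × (-1.8)
   = 1.1 + 1.8 + 3.75 − 1.8 = 4.85
R_t = 0.75 × 6.32 + 0.25 × 4.85 = 4.74 + 1.2125 = 5.95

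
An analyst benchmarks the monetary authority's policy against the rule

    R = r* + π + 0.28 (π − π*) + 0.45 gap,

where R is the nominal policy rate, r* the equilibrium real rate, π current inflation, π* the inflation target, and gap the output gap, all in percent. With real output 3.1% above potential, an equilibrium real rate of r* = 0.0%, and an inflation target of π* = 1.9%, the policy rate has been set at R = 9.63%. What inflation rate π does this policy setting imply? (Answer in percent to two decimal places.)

6.85%

Output 3.1% above potential → gap = 3.1.
Collecting π: R = r* + (1 + 0.28) π − 0.28 π* + 0.45 gap
1.28 π = 9.63 − 0.0 + 0.28 × 1.9 − 0.45 × 3.1 = 8.767
π = 8.767 / 1.28 = 6.85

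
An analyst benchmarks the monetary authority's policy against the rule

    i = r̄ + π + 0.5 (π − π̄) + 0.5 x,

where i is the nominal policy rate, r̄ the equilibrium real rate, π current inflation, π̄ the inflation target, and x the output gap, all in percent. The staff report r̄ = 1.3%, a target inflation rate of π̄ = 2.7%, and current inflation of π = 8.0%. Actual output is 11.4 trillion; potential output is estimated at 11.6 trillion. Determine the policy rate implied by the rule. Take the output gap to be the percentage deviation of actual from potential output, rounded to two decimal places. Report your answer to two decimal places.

Output gap = 100 × (11.4 − 11.6) / 11.6 = -1.72%.
i = 1.30 + 8.00 + 0.5 × (8.00 − 2.70) + 0.5 × (-1.72)
   = 1.30 + 8 + 2.65 − 0.86 = 11.09

11.09%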